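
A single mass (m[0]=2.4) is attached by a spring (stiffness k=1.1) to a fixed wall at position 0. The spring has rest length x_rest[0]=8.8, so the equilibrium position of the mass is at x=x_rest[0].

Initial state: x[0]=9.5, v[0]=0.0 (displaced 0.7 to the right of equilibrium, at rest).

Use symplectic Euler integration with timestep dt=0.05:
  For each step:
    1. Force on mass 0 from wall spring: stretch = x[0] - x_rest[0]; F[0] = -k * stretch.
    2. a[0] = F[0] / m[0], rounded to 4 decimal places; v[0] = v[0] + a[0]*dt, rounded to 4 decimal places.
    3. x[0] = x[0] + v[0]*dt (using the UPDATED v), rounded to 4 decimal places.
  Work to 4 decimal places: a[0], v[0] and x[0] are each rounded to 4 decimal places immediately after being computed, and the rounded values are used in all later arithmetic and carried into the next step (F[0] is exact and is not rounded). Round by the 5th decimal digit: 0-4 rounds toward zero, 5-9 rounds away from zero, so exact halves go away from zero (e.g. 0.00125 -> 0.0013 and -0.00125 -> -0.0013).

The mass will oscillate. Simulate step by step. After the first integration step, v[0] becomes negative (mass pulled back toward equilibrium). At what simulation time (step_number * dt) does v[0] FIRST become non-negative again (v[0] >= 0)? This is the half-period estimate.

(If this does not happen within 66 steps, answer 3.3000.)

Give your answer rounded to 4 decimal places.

Answer: 3.3000

Derivation:
Step 0: x=[9.5000] v=[0.0000]
Step 1: x=[9.4992] v=[-0.0160]
Step 2: x=[9.4976] v=[-0.0320]
Step 3: x=[9.4952] v=[-0.0480]
Step 4: x=[9.4920] v=[-0.0639]
Step 5: x=[9.4880] v=[-0.0798]
Step 6: x=[9.4832] v=[-0.0956]
Step 7: x=[9.4776] v=[-0.1113]
Step 8: x=[9.4713] v=[-0.1268]
Step 9: x=[9.4642] v=[-0.1422]
Step 10: x=[9.4563] v=[-0.1574]
Step 11: x=[9.4477] v=[-0.1724]
Step 12: x=[9.4383] v=[-0.1872]
Step 13: x=[9.4282] v=[-0.2018]
Step 14: x=[9.4174] v=[-0.2162]
Step 15: x=[9.4059] v=[-0.2304]
Step 16: x=[9.3937] v=[-0.2443]
Step 17: x=[9.3808] v=[-0.2579]
Step 18: x=[9.3672] v=[-0.2712]
Step 19: x=[9.3530] v=[-0.2842]
Step 20: x=[9.3382] v=[-0.2969]
Step 21: x=[9.3227] v=[-0.3092]
Step 22: x=[9.3066] v=[-0.3212]
Step 23: x=[9.2900] v=[-0.3328]
Step 24: x=[9.2728] v=[-0.3440]
Step 25: x=[9.2551] v=[-0.3548]
Step 26: x=[9.2368] v=[-0.3652]
Step 27: x=[9.2180] v=[-0.3752]
Step 28: x=[9.1988] v=[-0.3848]
Step 29: x=[9.1791] v=[-0.3939]
Step 30: x=[9.1590] v=[-0.4026]
Step 31: x=[9.1385] v=[-0.4108]
Step 32: x=[9.1176] v=[-0.4186]
Step 33: x=[9.0963] v=[-0.4259]
Step 34: x=[9.0747] v=[-0.4327]
Step 35: x=[9.0528] v=[-0.4390]
Step 36: x=[9.0306] v=[-0.4448]
Step 37: x=[9.0081] v=[-0.4501]
Step 38: x=[8.9854] v=[-0.4549]
Step 39: x=[8.9624] v=[-0.4592]
Step 40: x=[8.9393] v=[-0.4629]
Step 41: x=[8.9160] v=[-0.4661]
Step 42: x=[8.8926] v=[-0.4688]
Step 43: x=[8.8691] v=[-0.4709]
Step 44: x=[8.8455] v=[-0.4725]
Step 45: x=[8.8218] v=[-0.4735]
Step 46: x=[8.7981] v=[-0.4740]
Step 47: x=[8.7744] v=[-0.4740]
Step 48: x=[8.7507] v=[-0.4734]
Step 49: x=[8.7271] v=[-0.4723]
Step 50: x=[8.7036] v=[-0.4706]
Step 51: x=[8.6802] v=[-0.4684]
Step 52: x=[8.6569] v=[-0.4657]
Step 53: x=[8.6338] v=[-0.4624]
Step 54: x=[8.6109] v=[-0.4586]
Step 55: x=[8.5882] v=[-0.4543]
Step 56: x=[8.5657] v=[-0.4494]
Step 57: x=[8.5435] v=[-0.4440]
Step 58: x=[8.5216] v=[-0.4381]
Step 59: x=[8.5000] v=[-0.4317]
Step 60: x=[8.4788] v=[-0.4248]
Step 61: x=[8.4579] v=[-0.4174]
Step 62: x=[8.4374] v=[-0.4096]
Step 63: x=[8.4173] v=[-0.4013]
Step 64: x=[8.3977] v=[-0.3925]
Step 65: x=[8.3785] v=[-0.3833]
Step 66: x=[8.3598] v=[-0.3736]
v[0] did not become non-negative within 66 steps; using fallback time=3.3000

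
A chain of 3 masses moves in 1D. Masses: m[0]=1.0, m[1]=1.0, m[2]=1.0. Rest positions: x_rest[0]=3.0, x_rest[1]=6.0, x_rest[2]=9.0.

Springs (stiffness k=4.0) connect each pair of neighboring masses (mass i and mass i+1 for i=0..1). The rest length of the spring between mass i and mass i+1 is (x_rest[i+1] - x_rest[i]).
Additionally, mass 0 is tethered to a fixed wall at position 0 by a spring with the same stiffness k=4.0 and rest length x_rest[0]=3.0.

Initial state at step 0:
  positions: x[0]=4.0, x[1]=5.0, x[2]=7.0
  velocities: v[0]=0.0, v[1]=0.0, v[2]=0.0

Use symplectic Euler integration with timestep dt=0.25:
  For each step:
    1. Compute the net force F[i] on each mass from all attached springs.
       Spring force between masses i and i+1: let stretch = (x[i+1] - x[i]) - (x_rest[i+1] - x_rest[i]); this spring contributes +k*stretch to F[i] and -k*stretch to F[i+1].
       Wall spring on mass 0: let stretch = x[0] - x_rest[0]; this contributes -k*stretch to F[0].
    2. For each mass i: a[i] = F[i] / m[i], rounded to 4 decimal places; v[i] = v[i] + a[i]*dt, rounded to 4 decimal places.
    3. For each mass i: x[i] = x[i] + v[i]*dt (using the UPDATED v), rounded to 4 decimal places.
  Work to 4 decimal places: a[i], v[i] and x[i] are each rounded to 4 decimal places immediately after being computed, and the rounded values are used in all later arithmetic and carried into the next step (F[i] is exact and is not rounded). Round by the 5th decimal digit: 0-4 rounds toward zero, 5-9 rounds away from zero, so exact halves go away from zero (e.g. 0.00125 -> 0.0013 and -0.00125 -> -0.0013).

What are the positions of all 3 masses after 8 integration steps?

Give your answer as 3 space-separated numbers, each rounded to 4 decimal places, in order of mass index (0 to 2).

Answer: 3.9158 6.7235 8.7685

Derivation:
Step 0: x=[4.0000 5.0000 7.0000] v=[0.0000 0.0000 0.0000]
Step 1: x=[3.2500 5.2500 7.2500] v=[-3.0000 1.0000 1.0000]
Step 2: x=[2.1875 5.5000 7.7500] v=[-4.2500 1.0000 2.0000]
Step 3: x=[1.4063 5.4844 8.4375] v=[-3.1250 -0.0625 2.7500]
Step 4: x=[1.2930 5.1875 9.1367] v=[-0.4532 -1.1875 2.7969]
Step 5: x=[1.8301 4.9043 9.5986] v=[2.1483 -1.1328 1.8477]
Step 6: x=[2.6782 5.0261 9.6370] v=[3.3924 0.4873 0.1534]
Step 7: x=[3.4437 5.7137 9.2726] v=[3.0621 2.7503 -1.4575]
Step 8: x=[3.9158 6.7235 8.7685] v=[1.8884 4.0392 -2.0164]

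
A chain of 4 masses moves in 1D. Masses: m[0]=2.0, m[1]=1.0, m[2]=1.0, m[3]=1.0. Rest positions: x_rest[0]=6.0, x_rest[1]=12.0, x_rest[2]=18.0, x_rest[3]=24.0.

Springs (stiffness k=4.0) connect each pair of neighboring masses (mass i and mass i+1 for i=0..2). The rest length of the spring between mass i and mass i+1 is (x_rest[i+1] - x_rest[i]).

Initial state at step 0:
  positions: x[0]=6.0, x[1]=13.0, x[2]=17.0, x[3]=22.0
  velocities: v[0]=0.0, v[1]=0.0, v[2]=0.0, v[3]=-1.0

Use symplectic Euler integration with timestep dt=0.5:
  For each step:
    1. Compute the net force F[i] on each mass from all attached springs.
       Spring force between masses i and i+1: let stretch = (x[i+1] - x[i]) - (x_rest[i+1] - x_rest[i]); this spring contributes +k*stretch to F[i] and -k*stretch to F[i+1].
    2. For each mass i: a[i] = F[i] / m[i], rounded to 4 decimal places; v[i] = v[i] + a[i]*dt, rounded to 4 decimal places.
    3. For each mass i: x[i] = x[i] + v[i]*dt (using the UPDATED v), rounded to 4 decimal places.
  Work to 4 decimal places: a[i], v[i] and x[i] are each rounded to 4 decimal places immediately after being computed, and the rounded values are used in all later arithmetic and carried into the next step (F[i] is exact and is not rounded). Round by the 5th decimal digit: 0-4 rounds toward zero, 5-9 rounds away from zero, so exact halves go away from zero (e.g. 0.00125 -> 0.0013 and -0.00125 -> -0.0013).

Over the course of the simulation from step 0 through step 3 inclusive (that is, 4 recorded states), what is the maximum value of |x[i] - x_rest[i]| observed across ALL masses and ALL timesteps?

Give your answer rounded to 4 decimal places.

Step 0: x=[6.0000 13.0000 17.0000 22.0000] v=[0.0000 0.0000 0.0000 -1.0000]
Step 1: x=[6.5000 10.0000 18.0000 22.5000] v=[1.0000 -6.0000 2.0000 1.0000]
Step 2: x=[5.7500 11.5000 15.5000 24.5000] v=[-1.5000 3.0000 -5.0000 4.0000]
Step 3: x=[4.8750 11.2500 18.0000 23.5000] v=[-1.7500 -0.5000 5.0000 -2.0000]
Max displacement = 2.5000

Answer: 2.5000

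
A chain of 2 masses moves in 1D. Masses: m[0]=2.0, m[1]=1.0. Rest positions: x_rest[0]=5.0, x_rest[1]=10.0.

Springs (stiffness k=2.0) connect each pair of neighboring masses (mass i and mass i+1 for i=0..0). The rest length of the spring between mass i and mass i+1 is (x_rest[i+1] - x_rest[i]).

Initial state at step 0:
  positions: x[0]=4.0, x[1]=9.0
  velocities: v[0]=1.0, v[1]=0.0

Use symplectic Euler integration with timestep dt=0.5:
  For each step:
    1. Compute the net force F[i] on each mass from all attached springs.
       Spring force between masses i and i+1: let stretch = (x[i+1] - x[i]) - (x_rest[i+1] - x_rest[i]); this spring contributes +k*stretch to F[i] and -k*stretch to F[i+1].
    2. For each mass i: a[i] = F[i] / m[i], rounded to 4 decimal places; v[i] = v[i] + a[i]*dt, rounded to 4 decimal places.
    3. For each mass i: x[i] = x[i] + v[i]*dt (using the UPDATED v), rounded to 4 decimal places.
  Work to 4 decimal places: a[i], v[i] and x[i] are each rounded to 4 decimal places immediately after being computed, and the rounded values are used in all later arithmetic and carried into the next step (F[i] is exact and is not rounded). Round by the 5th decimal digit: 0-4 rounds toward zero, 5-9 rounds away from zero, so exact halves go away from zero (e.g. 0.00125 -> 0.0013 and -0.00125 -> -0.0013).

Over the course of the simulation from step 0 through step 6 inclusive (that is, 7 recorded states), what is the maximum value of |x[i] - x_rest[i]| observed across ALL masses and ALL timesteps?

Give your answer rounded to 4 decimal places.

Step 0: x=[4.0000 9.0000] v=[1.0000 0.0000]
Step 1: x=[4.5000 9.0000] v=[1.0000 0.0000]
Step 2: x=[4.8750 9.2500] v=[0.7500 0.5000]
Step 3: x=[5.0938 9.8125] v=[0.4375 1.1250]
Step 4: x=[5.2423 10.5157] v=[0.2969 1.4063]
Step 5: x=[5.4591 11.0822] v=[0.4336 1.1329]
Step 6: x=[5.8317 11.3371] v=[0.7452 0.5098]
Max displacement = 1.3371

Answer: 1.3371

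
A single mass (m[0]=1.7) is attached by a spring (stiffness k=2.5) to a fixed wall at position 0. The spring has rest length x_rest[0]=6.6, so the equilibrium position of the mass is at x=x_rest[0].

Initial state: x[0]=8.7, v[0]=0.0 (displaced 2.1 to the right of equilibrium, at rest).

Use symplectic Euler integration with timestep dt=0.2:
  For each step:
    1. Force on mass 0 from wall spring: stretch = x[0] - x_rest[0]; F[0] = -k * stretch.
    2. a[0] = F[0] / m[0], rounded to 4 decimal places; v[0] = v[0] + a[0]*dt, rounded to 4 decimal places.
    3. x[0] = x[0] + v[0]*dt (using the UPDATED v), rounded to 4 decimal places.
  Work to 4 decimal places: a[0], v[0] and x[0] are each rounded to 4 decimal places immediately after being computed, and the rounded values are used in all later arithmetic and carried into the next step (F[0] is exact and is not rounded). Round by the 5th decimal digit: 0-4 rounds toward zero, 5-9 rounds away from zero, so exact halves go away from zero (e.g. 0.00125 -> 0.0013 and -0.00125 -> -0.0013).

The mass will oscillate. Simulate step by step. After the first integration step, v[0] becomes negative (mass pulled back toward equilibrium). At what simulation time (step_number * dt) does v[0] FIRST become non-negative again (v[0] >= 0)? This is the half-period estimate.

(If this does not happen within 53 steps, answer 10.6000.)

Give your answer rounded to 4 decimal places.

Answer: 2.6000

Derivation:
Step 0: x=[8.7000] v=[0.0000]
Step 1: x=[8.5765] v=[-0.6176]
Step 2: x=[8.3367] v=[-1.1989]
Step 3: x=[7.9948] v=[-1.7097]
Step 4: x=[7.5708] v=[-2.1199]
Step 5: x=[7.0897] v=[-2.4054]
Step 6: x=[6.5798] v=[-2.5494]
Step 7: x=[6.0711] v=[-2.5435]
Step 8: x=[5.5935] v=[-2.3879]
Step 9: x=[5.1751] v=[-2.0919]
Step 10: x=[4.8405] v=[-1.6728]
Step 11: x=[4.6094] v=[-1.1553]
Step 12: x=[4.4954] v=[-0.5698]
Step 13: x=[4.5052] v=[0.0492]
First v>=0 after going negative at step 13, time=2.6000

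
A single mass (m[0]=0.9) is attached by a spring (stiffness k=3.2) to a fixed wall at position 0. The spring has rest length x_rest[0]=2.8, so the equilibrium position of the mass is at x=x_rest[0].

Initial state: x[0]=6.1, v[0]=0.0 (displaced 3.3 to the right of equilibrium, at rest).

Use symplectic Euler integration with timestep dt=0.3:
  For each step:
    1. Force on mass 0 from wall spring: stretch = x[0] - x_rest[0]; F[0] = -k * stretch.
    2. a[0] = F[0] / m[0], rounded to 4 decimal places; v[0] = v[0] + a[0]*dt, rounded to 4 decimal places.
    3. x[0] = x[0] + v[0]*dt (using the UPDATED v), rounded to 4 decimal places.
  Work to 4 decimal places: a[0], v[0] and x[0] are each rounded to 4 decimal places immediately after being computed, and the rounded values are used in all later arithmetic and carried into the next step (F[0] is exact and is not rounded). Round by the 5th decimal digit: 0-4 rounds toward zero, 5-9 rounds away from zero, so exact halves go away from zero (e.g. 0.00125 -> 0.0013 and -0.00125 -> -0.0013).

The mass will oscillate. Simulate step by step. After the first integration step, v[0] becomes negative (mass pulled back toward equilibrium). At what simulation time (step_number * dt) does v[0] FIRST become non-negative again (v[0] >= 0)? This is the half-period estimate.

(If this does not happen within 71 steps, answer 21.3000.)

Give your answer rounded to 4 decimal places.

Answer: 1.8000

Derivation:
Step 0: x=[6.1000] v=[0.0000]
Step 1: x=[5.0440] v=[-3.5200]
Step 2: x=[3.2699] v=[-5.9136]
Step 3: x=[1.3455] v=[-6.4148]
Step 4: x=[-0.1135] v=[-4.8633]
Step 5: x=[-0.6402] v=[-1.7556]
Step 6: x=[-0.0660] v=[1.9139]
First v>=0 after going negative at step 6, time=1.8000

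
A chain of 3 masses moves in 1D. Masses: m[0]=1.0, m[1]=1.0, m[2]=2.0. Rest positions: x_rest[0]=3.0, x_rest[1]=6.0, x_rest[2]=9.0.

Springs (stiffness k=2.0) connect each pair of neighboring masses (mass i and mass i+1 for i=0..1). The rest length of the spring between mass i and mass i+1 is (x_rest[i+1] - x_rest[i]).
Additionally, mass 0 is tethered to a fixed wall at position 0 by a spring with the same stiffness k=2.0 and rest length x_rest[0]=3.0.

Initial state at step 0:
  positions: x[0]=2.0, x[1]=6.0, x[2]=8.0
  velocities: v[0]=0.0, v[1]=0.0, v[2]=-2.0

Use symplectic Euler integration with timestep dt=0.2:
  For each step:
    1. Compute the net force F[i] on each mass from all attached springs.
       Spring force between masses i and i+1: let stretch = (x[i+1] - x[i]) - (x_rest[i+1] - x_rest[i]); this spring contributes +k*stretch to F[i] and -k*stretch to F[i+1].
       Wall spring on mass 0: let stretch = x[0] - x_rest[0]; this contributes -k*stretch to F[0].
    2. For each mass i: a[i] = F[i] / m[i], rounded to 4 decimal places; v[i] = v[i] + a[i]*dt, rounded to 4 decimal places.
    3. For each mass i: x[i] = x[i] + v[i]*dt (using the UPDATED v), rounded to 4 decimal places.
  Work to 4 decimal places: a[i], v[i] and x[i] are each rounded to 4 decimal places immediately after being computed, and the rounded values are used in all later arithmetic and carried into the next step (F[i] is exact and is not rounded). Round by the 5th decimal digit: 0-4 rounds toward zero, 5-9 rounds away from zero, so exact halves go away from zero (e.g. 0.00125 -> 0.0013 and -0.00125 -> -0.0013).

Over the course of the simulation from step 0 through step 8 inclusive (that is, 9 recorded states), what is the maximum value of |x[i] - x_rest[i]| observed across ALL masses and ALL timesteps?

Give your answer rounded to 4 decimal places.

Step 0: x=[2.0000 6.0000 8.0000] v=[0.0000 0.0000 -2.0000]
Step 1: x=[2.1600 5.8400 7.6400] v=[0.8000 -0.8000 -1.8000]
Step 2: x=[2.4416 5.5296 7.3280] v=[1.4080 -1.5520 -1.5600]
Step 3: x=[2.7749 5.1160 7.0641] v=[1.6666 -2.0678 -1.3197]
Step 4: x=[3.0735 4.6710 6.8422] v=[1.4931 -2.2250 -1.1093]
Step 5: x=[3.2540 4.2719 6.6535] v=[0.9027 -1.9955 -0.9435]
Step 6: x=[3.2557 3.9819 6.4895] v=[0.0083 -1.4500 -0.8198]
Step 7: x=[3.0550 3.8344 6.3452] v=[-1.0035 -0.7374 -0.7213]
Step 8: x=[2.6723 3.8254 6.2205] v=[-1.9137 -0.0448 -0.6235]
Max displacement = 2.7795

Answer: 2.7795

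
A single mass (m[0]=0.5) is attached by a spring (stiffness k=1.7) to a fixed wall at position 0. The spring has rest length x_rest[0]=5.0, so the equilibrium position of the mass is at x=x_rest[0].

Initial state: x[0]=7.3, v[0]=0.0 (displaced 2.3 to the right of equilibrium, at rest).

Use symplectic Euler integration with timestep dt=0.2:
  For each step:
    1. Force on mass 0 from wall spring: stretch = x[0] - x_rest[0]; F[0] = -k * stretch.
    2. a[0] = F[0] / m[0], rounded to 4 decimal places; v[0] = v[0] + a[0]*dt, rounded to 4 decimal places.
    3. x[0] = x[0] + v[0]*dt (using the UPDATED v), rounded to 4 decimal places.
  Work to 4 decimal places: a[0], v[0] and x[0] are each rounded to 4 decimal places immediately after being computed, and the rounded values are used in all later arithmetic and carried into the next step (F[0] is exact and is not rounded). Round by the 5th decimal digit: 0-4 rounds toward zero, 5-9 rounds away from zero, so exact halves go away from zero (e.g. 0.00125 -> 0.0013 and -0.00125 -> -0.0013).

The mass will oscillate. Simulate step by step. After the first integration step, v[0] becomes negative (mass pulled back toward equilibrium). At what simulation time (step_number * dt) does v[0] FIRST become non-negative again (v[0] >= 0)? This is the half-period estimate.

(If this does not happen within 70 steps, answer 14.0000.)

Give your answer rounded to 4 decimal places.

Step 0: x=[7.3000] v=[0.0000]
Step 1: x=[6.9872] v=[-1.5640]
Step 2: x=[6.4041] v=[-2.9153]
Step 3: x=[5.6301] v=[-3.8701]
Step 4: x=[4.7704] v=[-4.2986]
Step 5: x=[3.9419] v=[-4.1425]
Step 6: x=[3.2573] v=[-3.4230]
Step 7: x=[2.8097] v=[-2.2380]
Step 8: x=[2.6600] v=[-0.7486]
Step 9: x=[2.8285] v=[0.8426]
First v>=0 after going negative at step 9, time=1.8000

Answer: 1.8000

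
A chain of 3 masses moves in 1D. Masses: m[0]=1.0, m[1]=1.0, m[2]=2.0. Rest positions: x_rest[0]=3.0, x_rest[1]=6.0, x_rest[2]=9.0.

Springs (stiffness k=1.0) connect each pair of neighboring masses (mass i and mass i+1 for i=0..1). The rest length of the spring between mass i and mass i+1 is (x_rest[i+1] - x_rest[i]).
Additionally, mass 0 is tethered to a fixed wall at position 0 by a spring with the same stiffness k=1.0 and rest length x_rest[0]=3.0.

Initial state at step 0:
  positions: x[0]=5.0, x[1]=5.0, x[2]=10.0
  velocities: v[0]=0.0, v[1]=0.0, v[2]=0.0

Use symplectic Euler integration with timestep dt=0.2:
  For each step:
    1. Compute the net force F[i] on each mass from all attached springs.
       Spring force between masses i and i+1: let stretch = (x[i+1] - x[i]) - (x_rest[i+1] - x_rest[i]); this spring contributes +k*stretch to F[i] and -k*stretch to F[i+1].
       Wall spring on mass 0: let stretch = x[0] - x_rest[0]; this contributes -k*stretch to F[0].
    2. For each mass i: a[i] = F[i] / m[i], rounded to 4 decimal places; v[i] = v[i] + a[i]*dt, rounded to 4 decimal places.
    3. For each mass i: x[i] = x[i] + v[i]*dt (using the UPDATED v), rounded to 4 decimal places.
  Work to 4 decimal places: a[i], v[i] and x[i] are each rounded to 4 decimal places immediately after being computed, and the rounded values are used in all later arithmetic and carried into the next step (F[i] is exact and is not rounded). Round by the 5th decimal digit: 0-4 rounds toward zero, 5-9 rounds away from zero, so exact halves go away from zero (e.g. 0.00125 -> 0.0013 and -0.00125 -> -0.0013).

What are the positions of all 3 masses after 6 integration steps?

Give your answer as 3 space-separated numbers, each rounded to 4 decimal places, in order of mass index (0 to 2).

Step 0: x=[5.0000 5.0000 10.0000] v=[0.0000 0.0000 0.0000]
Step 1: x=[4.8000 5.2000 9.9600] v=[-1.0000 1.0000 -0.2000]
Step 2: x=[4.4240 5.5744 9.8848] v=[-1.8800 1.8720 -0.3760]
Step 3: x=[3.9171 6.0752 9.7834] v=[-2.5347 2.5040 -0.5070]
Step 4: x=[3.3398 6.6380 9.6678] v=[-2.8865 2.8140 -0.5778]
Step 5: x=[2.7608 7.1901 9.5516] v=[-2.8948 2.7603 -0.5808]
Step 6: x=[2.2486 7.6594 9.4482] v=[-2.5611 2.3467 -0.5169]

Answer: 2.2486 7.6594 9.4482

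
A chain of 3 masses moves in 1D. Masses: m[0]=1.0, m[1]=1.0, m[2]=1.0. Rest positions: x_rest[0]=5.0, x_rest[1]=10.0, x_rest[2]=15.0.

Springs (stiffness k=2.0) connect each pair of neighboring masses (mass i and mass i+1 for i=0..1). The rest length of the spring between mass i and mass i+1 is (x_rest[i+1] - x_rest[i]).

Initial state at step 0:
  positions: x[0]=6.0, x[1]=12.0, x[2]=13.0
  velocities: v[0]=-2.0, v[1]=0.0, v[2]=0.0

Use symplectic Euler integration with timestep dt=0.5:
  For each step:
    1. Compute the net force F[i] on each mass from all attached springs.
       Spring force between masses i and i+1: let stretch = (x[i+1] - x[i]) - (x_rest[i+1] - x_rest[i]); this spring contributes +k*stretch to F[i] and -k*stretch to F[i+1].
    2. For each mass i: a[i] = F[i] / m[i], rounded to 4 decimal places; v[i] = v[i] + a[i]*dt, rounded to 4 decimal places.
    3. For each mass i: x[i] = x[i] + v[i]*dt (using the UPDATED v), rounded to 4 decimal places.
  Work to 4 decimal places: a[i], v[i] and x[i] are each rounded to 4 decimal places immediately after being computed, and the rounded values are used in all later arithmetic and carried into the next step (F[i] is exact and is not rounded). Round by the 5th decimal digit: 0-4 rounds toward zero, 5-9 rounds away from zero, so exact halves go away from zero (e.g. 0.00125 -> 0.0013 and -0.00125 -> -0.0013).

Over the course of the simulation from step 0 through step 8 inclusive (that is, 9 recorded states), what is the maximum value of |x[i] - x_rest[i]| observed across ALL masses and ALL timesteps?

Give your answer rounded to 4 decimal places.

Step 0: x=[6.0000 12.0000 13.0000] v=[-2.0000 0.0000 0.0000]
Step 1: x=[5.5000 9.5000 15.0000] v=[-1.0000 -5.0000 4.0000]
Step 2: x=[4.5000 7.7500 16.7500] v=[-2.0000 -3.5000 3.5000]
Step 3: x=[2.6250 8.8750 16.5000] v=[-3.7500 2.2500 -0.5000]
Step 4: x=[1.3750 10.6875 14.9375] v=[-2.5000 3.6250 -3.1250]
Step 5: x=[2.2813 9.9688 13.7500] v=[1.8125 -1.4375 -2.3750]
Step 6: x=[4.5313 7.2969 13.1719] v=[4.5000 -5.3438 -1.1562]
Step 7: x=[5.6641 6.1797 12.1563] v=[2.2656 -2.2344 -2.0312]
Step 8: x=[4.5547 7.7930 10.6524] v=[-2.2188 3.2266 -3.0078]
Max displacement = 4.3476

Answer: 4.3476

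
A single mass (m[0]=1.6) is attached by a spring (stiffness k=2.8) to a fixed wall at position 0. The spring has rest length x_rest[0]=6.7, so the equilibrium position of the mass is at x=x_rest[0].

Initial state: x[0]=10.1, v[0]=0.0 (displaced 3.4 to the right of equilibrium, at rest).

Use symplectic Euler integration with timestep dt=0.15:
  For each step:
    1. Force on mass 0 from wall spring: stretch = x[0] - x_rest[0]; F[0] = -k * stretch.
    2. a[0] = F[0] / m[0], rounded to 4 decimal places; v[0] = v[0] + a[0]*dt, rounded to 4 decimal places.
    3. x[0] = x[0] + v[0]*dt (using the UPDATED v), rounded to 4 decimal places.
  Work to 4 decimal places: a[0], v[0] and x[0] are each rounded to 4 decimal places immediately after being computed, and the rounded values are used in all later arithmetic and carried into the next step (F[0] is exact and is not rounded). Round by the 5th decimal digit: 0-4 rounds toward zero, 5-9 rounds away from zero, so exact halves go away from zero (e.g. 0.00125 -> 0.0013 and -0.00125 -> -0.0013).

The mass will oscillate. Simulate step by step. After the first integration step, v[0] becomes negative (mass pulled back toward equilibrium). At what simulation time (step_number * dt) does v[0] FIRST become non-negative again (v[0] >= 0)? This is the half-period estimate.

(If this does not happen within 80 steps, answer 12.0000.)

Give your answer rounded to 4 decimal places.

Answer: 2.4000

Derivation:
Step 0: x=[10.1000] v=[0.0000]
Step 1: x=[9.9661] v=[-0.8925]
Step 2: x=[9.7036] v=[-1.7499]
Step 3: x=[9.3229] v=[-2.5383]
Step 4: x=[8.8389] v=[-3.2268]
Step 5: x=[8.2707] v=[-3.7883]
Step 6: x=[7.6406] v=[-4.2006]
Step 7: x=[6.9735] v=[-4.4475]
Step 8: x=[6.2956] v=[-4.5193]
Step 9: x=[5.6336] v=[-4.4131]
Step 10: x=[5.0136] v=[-4.1332]
Step 11: x=[4.4600] v=[-3.6905]
Step 12: x=[3.9946] v=[-3.1025]
Step 13: x=[3.6358] v=[-2.3923]
Step 14: x=[3.3976] v=[-1.5879]
Step 15: x=[3.2895] v=[-0.7210]
Step 16: x=[3.3156] v=[0.1743]
First v>=0 after going negative at step 16, time=2.4000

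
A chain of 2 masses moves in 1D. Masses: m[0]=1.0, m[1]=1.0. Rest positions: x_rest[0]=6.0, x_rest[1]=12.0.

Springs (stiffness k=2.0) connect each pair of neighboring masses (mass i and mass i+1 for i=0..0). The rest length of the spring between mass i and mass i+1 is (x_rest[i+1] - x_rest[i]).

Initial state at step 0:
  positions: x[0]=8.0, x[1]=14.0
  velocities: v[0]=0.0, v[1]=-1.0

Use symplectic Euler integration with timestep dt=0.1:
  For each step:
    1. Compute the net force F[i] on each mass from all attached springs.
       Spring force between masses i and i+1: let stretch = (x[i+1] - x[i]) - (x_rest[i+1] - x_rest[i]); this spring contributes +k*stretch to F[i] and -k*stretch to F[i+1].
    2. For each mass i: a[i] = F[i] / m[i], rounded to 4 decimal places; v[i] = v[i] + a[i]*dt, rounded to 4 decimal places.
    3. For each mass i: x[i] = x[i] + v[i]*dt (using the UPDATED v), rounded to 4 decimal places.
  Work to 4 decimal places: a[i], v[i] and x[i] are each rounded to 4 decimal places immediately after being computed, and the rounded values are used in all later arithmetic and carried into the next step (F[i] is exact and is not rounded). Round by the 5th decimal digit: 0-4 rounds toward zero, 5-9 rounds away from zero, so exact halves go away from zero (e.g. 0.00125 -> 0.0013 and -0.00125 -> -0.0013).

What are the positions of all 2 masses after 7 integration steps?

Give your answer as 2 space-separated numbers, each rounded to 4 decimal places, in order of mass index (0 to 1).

Answer: 7.8977 13.4023

Derivation:
Step 0: x=[8.0000 14.0000] v=[0.0000 -1.0000]
Step 1: x=[8.0000 13.9000] v=[0.0000 -1.0000]
Step 2: x=[7.9980 13.8020] v=[-0.0200 -0.9800]
Step 3: x=[7.9921 13.7079] v=[-0.0592 -0.9408]
Step 4: x=[7.9805 13.6195] v=[-0.1160 -0.8840]
Step 5: x=[7.9617 13.5383] v=[-0.1882 -0.8118]
Step 6: x=[7.9344 13.4656] v=[-0.2729 -0.7271]
Step 7: x=[7.8977 13.4023] v=[-0.3667 -0.6333]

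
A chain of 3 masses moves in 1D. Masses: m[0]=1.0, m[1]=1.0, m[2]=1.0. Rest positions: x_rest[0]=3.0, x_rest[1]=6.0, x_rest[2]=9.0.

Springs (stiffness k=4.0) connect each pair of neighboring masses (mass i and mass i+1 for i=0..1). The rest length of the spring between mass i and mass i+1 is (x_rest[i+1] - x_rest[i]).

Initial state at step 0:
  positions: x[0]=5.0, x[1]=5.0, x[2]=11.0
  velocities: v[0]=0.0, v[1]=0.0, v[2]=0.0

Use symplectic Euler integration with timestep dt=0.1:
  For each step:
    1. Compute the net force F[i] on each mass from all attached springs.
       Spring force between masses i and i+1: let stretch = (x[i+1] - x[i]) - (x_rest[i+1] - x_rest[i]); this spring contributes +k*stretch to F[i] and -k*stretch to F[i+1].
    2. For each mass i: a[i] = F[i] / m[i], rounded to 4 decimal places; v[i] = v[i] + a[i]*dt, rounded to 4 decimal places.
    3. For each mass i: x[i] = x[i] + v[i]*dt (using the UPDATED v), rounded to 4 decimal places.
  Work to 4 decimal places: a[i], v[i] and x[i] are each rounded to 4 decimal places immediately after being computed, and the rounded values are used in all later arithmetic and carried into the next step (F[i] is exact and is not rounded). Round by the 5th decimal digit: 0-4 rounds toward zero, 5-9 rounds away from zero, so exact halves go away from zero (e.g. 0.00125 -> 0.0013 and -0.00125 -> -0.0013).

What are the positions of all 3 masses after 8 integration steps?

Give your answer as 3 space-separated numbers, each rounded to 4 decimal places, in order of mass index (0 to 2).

Answer: 3.0015 8.9971 9.0015

Derivation:
Step 0: x=[5.0000 5.0000 11.0000] v=[0.0000 0.0000 0.0000]
Step 1: x=[4.8800 5.2400 10.8800] v=[-1.2000 2.4000 -1.2000]
Step 2: x=[4.6544 5.6912 10.6544] v=[-2.2560 4.5120 -2.2560]
Step 3: x=[4.3503 6.2995 10.3503] v=[-3.0413 6.0826 -3.0413]
Step 4: x=[4.0041 6.9918 10.0041] v=[-3.4616 6.9232 -3.4616]
Step 5: x=[3.6575 7.6851 9.6575] v=[-3.4665 6.9330 -3.4665]
Step 6: x=[3.3520 8.2962 9.3520] v=[-3.0555 6.1109 -3.0555]
Step 7: x=[3.1242 8.7518 9.1242] v=[-2.2778 4.5555 -2.2778]
Step 8: x=[3.0015 8.9971 9.0015] v=[-1.2268 2.4534 -1.2268]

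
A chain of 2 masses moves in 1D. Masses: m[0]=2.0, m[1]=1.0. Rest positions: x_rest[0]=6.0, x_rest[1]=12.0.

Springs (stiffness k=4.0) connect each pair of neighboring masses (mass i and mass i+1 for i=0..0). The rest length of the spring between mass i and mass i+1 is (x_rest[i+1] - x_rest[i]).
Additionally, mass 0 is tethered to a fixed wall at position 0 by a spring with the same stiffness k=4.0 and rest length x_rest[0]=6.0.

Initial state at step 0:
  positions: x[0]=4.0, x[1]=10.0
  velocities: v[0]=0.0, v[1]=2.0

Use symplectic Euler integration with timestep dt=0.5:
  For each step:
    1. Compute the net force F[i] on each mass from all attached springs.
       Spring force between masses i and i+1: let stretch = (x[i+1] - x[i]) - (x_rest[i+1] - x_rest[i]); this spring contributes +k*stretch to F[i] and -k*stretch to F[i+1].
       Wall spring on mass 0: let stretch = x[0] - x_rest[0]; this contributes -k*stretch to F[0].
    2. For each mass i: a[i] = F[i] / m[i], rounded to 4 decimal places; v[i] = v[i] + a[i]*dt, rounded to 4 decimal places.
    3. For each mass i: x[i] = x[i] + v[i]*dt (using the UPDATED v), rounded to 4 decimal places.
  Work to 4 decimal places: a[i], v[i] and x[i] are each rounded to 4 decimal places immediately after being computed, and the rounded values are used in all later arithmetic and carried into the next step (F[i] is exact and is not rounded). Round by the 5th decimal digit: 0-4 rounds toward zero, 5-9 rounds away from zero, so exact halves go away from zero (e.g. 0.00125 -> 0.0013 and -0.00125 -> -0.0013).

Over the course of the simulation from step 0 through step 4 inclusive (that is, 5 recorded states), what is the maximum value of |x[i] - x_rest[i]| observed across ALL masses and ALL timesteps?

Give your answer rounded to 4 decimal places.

Answer: 3.0000

Derivation:
Step 0: x=[4.0000 10.0000] v=[0.0000 2.0000]
Step 1: x=[5.0000 11.0000] v=[2.0000 2.0000]
Step 2: x=[6.5000 12.0000] v=[3.0000 2.0000]
Step 3: x=[7.5000 13.5000] v=[2.0000 3.0000]
Step 4: x=[7.7500 15.0000] v=[0.5000 3.0000]
Max displacement = 3.0000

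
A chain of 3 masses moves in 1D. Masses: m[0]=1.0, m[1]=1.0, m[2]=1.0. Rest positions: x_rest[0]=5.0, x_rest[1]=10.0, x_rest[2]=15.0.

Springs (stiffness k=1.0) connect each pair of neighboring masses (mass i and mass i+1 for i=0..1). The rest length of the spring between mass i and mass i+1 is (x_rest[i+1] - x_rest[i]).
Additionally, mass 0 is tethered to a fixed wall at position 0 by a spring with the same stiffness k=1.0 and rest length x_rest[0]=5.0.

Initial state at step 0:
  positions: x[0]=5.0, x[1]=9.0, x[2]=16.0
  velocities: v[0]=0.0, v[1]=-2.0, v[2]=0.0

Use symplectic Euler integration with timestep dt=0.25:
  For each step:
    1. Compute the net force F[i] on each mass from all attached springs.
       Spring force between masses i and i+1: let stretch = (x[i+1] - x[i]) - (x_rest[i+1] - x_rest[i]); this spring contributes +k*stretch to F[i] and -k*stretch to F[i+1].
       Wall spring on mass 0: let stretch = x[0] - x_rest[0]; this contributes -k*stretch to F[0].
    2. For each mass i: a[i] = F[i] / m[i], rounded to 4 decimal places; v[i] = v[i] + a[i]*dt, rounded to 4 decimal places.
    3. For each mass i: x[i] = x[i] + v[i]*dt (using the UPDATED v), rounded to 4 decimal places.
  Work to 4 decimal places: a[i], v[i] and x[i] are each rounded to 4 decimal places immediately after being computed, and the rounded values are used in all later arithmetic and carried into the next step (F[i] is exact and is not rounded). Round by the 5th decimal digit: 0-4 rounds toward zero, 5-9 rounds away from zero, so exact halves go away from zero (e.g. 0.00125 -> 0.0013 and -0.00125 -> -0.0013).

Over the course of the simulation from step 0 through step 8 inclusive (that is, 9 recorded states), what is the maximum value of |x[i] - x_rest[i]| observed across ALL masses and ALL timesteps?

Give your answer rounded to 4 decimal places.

Answer: 2.1610

Derivation:
Step 0: x=[5.0000 9.0000 16.0000] v=[0.0000 -2.0000 0.0000]
Step 1: x=[4.9375 8.6875 15.8750] v=[-0.2500 -1.2500 -0.5000]
Step 2: x=[4.8008 8.5899 15.6133] v=[-0.5469 -0.3906 -1.0469]
Step 3: x=[4.6009 8.6944 15.2251] v=[-0.7998 0.4180 -1.5528]
Step 4: x=[4.3692 8.9512 14.7412] v=[-0.9267 1.0273 -1.9355]
Step 5: x=[4.1508 9.2835 14.2080] v=[-0.8735 1.3293 -2.1330]
Step 6: x=[3.9938 9.6028 13.6795] v=[-0.6280 1.2773 -2.1141]
Step 7: x=[3.9378 9.8264 13.2087] v=[-0.2242 0.8942 -1.8833]
Step 8: x=[4.0037 9.8933 12.8390] v=[0.2635 0.2676 -1.4789]
Max displacement = 2.1610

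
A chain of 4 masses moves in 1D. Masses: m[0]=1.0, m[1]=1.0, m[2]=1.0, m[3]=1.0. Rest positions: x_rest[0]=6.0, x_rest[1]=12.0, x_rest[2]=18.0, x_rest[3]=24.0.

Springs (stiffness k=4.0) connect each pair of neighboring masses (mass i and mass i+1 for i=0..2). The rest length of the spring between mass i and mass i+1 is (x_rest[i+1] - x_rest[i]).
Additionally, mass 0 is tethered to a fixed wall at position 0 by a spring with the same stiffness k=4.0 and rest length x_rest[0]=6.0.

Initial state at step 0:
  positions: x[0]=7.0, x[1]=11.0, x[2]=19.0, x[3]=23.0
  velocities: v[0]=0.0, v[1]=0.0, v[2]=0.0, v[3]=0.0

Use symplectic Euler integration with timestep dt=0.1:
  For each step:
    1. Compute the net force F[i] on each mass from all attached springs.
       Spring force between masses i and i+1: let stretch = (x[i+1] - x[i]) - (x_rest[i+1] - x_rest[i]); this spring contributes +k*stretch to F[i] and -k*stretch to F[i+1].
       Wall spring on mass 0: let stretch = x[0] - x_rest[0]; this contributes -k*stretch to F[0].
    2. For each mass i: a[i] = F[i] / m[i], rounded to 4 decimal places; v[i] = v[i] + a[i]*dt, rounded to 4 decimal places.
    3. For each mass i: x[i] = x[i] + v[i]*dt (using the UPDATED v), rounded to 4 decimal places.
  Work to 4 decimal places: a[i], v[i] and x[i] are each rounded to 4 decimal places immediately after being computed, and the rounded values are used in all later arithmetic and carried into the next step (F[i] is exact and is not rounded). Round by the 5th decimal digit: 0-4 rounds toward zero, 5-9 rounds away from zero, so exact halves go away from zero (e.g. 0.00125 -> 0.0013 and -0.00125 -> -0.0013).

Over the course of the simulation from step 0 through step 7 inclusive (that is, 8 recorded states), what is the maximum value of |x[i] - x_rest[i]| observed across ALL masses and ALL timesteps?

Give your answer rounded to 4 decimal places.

Step 0: x=[7.0000 11.0000 19.0000 23.0000] v=[0.0000 0.0000 0.0000 0.0000]
Step 1: x=[6.8800 11.1600 18.8400 23.0800] v=[-1.2000 1.6000 -1.6000 0.8000]
Step 2: x=[6.6560 11.4560 18.5424 23.2304] v=[-2.2400 2.9600 -2.9760 1.5040]
Step 3: x=[6.3578 11.8435 18.1489 23.4333] v=[-2.9824 3.8746 -3.9354 2.0288]
Step 4: x=[6.0247 12.2638 17.7145 23.6648] v=[-3.3312 4.2025 -4.3438 2.3150]
Step 5: x=[5.7002 12.6525 17.3001 23.8983] v=[-3.2454 3.8871 -4.1440 2.3349]
Step 6: x=[5.4257 12.9490 16.9637 24.1079] v=[-2.7446 2.9652 -3.3638 2.0956]
Step 7: x=[5.2351 13.1052 16.7525 24.2717] v=[-1.9056 1.5618 -2.1120 1.6379]
Max displacement = 1.2475

Answer: 1.2475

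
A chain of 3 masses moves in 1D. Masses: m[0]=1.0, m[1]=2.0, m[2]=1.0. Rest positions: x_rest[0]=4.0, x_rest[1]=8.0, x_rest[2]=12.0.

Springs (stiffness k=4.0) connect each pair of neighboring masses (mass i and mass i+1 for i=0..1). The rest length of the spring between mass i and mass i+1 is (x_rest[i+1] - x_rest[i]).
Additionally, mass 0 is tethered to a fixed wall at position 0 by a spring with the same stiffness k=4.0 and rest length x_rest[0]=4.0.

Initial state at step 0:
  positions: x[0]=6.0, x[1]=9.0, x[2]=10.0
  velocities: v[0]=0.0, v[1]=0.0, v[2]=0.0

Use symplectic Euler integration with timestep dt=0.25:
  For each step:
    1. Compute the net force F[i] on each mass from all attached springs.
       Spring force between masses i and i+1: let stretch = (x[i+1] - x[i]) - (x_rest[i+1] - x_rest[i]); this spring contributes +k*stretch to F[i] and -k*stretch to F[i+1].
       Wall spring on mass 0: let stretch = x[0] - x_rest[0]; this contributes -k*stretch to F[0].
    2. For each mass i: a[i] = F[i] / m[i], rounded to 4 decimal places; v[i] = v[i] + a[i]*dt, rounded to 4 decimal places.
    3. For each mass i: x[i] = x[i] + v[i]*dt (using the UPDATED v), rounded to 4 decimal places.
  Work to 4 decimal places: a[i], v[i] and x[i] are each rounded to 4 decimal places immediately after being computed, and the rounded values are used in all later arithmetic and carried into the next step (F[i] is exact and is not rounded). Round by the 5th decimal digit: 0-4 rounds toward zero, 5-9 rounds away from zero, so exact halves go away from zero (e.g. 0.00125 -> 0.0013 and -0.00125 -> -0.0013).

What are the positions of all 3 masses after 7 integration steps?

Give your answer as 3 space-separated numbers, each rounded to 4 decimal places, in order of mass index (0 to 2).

Answer: 4.0148 7.6797 12.6287

Derivation:
Step 0: x=[6.0000 9.0000 10.0000] v=[0.0000 0.0000 0.0000]
Step 1: x=[5.2500 8.7500 10.7500] v=[-3.0000 -1.0000 3.0000]
Step 2: x=[4.0625 8.3125 12.0000] v=[-4.7500 -1.7500 5.0000]
Step 3: x=[2.9219 7.8047 13.3281] v=[-4.5625 -2.0313 5.3125]
Step 4: x=[2.2715 7.3770 14.2754] v=[-2.6016 -1.7110 3.7891]
Step 5: x=[2.3296 7.1734 14.4981] v=[0.2324 -0.8146 0.8907]
Step 6: x=[3.0163 7.2799 13.8896] v=[2.7466 0.4259 -2.4340]
Step 7: x=[4.0148 7.6797 12.6287] v=[3.9939 1.5990 -5.0437]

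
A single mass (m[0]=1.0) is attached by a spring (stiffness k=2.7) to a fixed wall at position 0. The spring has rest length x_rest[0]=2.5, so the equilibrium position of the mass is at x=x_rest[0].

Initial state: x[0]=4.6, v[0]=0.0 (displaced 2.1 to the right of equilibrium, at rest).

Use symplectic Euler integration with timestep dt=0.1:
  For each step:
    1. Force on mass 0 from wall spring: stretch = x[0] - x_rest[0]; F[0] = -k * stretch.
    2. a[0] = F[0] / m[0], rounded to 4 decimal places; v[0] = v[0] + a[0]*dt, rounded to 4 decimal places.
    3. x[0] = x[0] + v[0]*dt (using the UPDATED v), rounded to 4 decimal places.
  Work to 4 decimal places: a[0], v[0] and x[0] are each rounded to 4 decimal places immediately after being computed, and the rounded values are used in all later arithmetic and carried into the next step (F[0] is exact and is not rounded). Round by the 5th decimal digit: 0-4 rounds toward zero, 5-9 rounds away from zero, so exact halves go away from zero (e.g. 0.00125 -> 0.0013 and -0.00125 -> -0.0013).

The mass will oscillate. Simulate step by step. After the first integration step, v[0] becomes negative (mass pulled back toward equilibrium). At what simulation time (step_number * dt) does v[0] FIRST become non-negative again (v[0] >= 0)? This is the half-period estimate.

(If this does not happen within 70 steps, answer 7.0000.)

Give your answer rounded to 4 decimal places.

Answer: 2.0000

Derivation:
Step 0: x=[4.6000] v=[0.0000]
Step 1: x=[4.5433] v=[-0.5670]
Step 2: x=[4.4314] v=[-1.1187]
Step 3: x=[4.2674] v=[-1.6402]
Step 4: x=[4.0557] v=[-2.1174]
Step 5: x=[3.8020] v=[-2.5374]
Step 6: x=[3.5131] v=[-2.8889]
Step 7: x=[3.1969] v=[-3.1624]
Step 8: x=[2.8618] v=[-3.3506]
Step 9: x=[2.5170] v=[-3.4483]
Step 10: x=[2.1717] v=[-3.4529]
Step 11: x=[1.8353] v=[-3.3643]
Step 12: x=[1.5168] v=[-3.1848]
Step 13: x=[1.2249] v=[-2.9193]
Step 14: x=[0.9674] v=[-2.5750]
Step 15: x=[0.7513] v=[-2.1612]
Step 16: x=[0.5824] v=[-1.6891]
Step 17: x=[0.4653] v=[-1.1714]
Step 18: x=[0.4031] v=[-0.6220]
Step 19: x=[0.3975] v=[-0.0558]
Step 20: x=[0.4487] v=[0.5119]
First v>=0 after going negative at step 20, time=2.0000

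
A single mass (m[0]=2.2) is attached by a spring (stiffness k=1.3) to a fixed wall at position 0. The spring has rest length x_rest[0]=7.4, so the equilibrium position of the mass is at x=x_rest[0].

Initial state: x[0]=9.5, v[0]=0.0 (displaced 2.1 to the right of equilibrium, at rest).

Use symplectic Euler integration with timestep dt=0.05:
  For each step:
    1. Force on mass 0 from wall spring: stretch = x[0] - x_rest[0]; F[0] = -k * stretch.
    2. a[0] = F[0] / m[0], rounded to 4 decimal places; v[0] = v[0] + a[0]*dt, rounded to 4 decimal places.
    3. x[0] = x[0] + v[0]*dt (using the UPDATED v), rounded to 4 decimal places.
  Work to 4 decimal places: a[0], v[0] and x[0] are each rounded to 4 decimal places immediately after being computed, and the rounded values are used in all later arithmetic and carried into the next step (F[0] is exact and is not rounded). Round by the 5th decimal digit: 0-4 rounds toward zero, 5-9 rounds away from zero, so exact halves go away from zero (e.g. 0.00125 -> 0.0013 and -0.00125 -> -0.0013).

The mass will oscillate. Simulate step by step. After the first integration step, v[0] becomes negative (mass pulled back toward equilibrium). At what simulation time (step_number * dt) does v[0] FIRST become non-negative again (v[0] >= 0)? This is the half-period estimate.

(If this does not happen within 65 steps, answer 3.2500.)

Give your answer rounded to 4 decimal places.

Answer: 3.2500

Derivation:
Step 0: x=[9.5000] v=[0.0000]
Step 1: x=[9.4969] v=[-0.0620]
Step 2: x=[9.4907] v=[-0.1240]
Step 3: x=[9.4814] v=[-0.1858]
Step 4: x=[9.4690] v=[-0.2473]
Step 5: x=[9.4536] v=[-0.3084]
Step 6: x=[9.4351] v=[-0.3691]
Step 7: x=[9.4136] v=[-0.4292]
Step 8: x=[9.3892] v=[-0.4887]
Step 9: x=[9.3618] v=[-0.5475]
Step 10: x=[9.3315] v=[-0.6055]
Step 11: x=[9.2984] v=[-0.6626]
Step 12: x=[9.2625] v=[-0.7187]
Step 13: x=[9.2238] v=[-0.7737]
Step 14: x=[9.1824] v=[-0.8276]
Step 15: x=[9.1384] v=[-0.8803]
Step 16: x=[9.0918] v=[-0.9317]
Step 17: x=[9.0427] v=[-0.9817]
Step 18: x=[8.9912] v=[-1.0302]
Step 19: x=[8.9373] v=[-1.0772]
Step 20: x=[8.8812] v=[-1.1226]
Step 21: x=[8.8229] v=[-1.1664]
Step 22: x=[8.7625] v=[-1.2084]
Step 23: x=[8.7001] v=[-1.2487]
Step 24: x=[8.6357] v=[-1.2871]
Step 25: x=[8.5695] v=[-1.3236]
Step 26: x=[8.5016] v=[-1.3582]
Step 27: x=[8.4321] v=[-1.3907]
Step 28: x=[8.3610] v=[-1.4212]
Step 29: x=[8.2885] v=[-1.4496]
Step 30: x=[8.2147] v=[-1.4759]
Step 31: x=[8.1397] v=[-1.5000]
Step 32: x=[8.0636] v=[-1.5219]
Step 33: x=[7.9865] v=[-1.5415]
Step 34: x=[7.9086] v=[-1.5588]
Step 35: x=[7.8299] v=[-1.5738]
Step 36: x=[7.7506] v=[-1.5865]
Step 37: x=[7.6708] v=[-1.5969]
Step 38: x=[7.5906] v=[-1.6049]
Step 39: x=[7.5101] v=[-1.6105]
Step 40: x=[7.4294] v=[-1.6138]
Step 41: x=[7.3487] v=[-1.6147]
Step 42: x=[7.2680] v=[-1.6132]
Step 43: x=[7.1875] v=[-1.6093]
Step 44: x=[7.1074] v=[-1.6030]
Step 45: x=[7.0277] v=[-1.5944]
Step 46: x=[6.9485] v=[-1.5834]
Step 47: x=[6.8700] v=[-1.5701]
Step 48: x=[6.7923] v=[-1.5544]
Step 49: x=[6.7155] v=[-1.5364]
Step 50: x=[6.6397] v=[-1.5162]
Step 51: x=[6.5650] v=[-1.4937]
Step 52: x=[6.4916] v=[-1.4690]
Step 53: x=[6.4195] v=[-1.4422]
Step 54: x=[6.3488] v=[-1.4132]
Step 55: x=[6.2797] v=[-1.3821]
Step 56: x=[6.2123] v=[-1.3490]
Step 57: x=[6.1466] v=[-1.3139]
Step 58: x=[6.0828] v=[-1.2769]
Step 59: x=[6.0209] v=[-1.2380]
Step 60: x=[5.9610] v=[-1.1973]
Step 61: x=[5.9033] v=[-1.1548]
Step 62: x=[5.8478] v=[-1.1106]
Step 63: x=[5.7946] v=[-1.0647]
Step 64: x=[5.7437] v=[-1.0173]
Step 65: x=[5.6953] v=[-0.9684]
v[0] did not become non-negative within 65 steps; using fallback time=3.2500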